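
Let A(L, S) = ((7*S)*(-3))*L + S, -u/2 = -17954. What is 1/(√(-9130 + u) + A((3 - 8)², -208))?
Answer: 54496/5939614643 - √26778/11879229286 ≈ 9.1612e-6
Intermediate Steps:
u = 35908 (u = -2*(-17954) = 35908)
A(L, S) = S - 21*L*S (A(L, S) = (-21*S)*L + S = -21*L*S + S = S - 21*L*S)
1/(√(-9130 + u) + A((3 - 8)², -208)) = 1/(√(-9130 + 35908) - 208*(1 - 21*(3 - 8)²)) = 1/(√26778 - 208*(1 - 21*(-5)²)) = 1/(√26778 - 208*(1 - 21*25)) = 1/(√26778 - 208*(1 - 525)) = 1/(√26778 - 208*(-524)) = 1/(√26778 + 108992) = 1/(108992 + √26778)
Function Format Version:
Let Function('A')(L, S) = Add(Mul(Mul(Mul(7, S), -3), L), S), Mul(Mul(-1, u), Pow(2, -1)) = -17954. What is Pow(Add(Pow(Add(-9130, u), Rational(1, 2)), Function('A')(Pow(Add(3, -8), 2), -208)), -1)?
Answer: Add(Rational(54496, 5939614643), Mul(Rational(-1, 11879229286), Pow(26778, Rational(1, 2)))) ≈ 9.1612e-6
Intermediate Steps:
u = 35908 (u = Mul(-2, -17954) = 35908)
Function('A')(L, S) = Add(S, Mul(-21, L, S)) (Function('A')(L, S) = Add(Mul(Mul(-21, S), L), S) = Add(Mul(-21, L, S), S) = Add(S, Mul(-21, L, S)))
Pow(Add(Pow(Add(-9130, u), Rational(1, 2)), Function('A')(Pow(Add(3, -8), 2), -208)), -1) = Pow(Add(Pow(Add(-9130, 35908), Rational(1, 2)), Mul(-208, Add(1, Mul(-21, Pow(Add(3, -8), 2))))), -1) = Pow(Add(Pow(26778, Rational(1, 2)), Mul(-208, Add(1, Mul(-21, Pow(-5, 2))))), -1) = Pow(Add(Pow(26778, Rational(1, 2)), Mul(-208, Add(1, Mul(-21, 25)))), -1) = Pow(Add(Pow(26778, Rational(1, 2)), Mul(-208, Add(1, -525))), -1) = Pow(Add(Pow(26778, Rational(1, 2)), Mul(-208, -524)), -1) = Pow(Add(Pow(26778, Rational(1, 2)), 108992), -1) = Pow(Add(108992, Pow(26778, Rational(1, 2))), -1)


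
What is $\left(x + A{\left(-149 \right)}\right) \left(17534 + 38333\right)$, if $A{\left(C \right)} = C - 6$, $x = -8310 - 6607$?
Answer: $-842027424$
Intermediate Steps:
$x = -14917$ ($x = -8310 - 6607 = -14917$)
$A{\left(C \right)} = -6 + C$ ($A{\left(C \right)} = C - 6 = -6 + C$)
$\left(x + A{\left(-149 \right)}\right) \left(17534 + 38333\right) = \left(-14917 - 155\right) \left(17534 + 38333\right) = \left(-14917 - 155\right) 55867 = \left(-15072\right) 55867 = -842027424$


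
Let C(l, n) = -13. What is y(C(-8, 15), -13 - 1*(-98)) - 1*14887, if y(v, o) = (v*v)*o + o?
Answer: -437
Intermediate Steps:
y(v, o) = o + o*v² (y(v, o) = v²*o + o = o*v² + o = o + o*v²)
y(C(-8, 15), -13 - 1*(-98)) - 1*14887 = (-13 - 1*(-98))*(1 + (-13)²) - 1*14887 = (-13 + 98)*(1 + 169) - 14887 = 85*170 - 14887 = 14450 - 14887 = -437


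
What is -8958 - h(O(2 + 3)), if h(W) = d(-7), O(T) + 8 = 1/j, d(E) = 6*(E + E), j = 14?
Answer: -8874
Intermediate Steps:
d(E) = 12*E (d(E) = 6*(2*E) = 12*E)
O(T) = -111/14 (O(T) = -8 + 1/14 = -111/14)
h(W) = -84 (h(W) = 12*(-7) = -84)
-8958 - h(O(2 + 3)) = -8958 - 1*(-84) = -8958 + 84 = -8874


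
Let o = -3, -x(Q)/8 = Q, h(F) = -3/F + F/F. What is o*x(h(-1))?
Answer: 96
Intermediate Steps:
h(F) = 1 - 3/F (h(F) = -3/F + 1 = 1 - 3/F)
x(Q) = -8*Q
o*x(h(-1)) = -(-24)*(-3 - 1)/(-1) = -(-24)*(-1*(-4)) = -(-24)*4 = -3*(-32) = 96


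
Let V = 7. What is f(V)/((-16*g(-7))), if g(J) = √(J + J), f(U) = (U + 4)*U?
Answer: 11*I*√14/32 ≈ 1.2862*I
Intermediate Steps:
f(U) = U*(4 + U) (f(U) = (4 + U)*U = U*(4 + U))
g(J) = √2*√J (g(J) = √(2*J) = √2*√J)
f(V)/((-16*g(-7))) = (7*(4 + 7))/((-16*√2*√(-7))) = (7*11)/((-16*√2*I*√7)) = 77/((-16*I*√14)) = 77*(I*√14/224) = 11*I*√14/32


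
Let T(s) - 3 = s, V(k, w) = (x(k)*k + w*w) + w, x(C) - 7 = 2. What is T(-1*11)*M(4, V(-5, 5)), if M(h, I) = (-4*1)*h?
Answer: 128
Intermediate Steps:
x(C) = 9 (x(C) = 7 + 2 = 9)
V(k, w) = w + w**2 + 9*k (V(k, w) = (9*k + w*w) + w = (9*k + w**2) + w = (w**2 + 9*k) + w = w + w**2 + 9*k)
M(h, I) = -4*h
T(s) = 3 + s
T(-1*11)*M(4, V(-5, 5)) = (3 - 1*11)*(-4*4) = (3 - 11)*(-16) = -8*(-16) = 128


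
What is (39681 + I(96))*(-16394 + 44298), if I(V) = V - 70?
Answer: 1107984128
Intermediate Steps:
I(V) = -70 + V
(39681 + I(96))*(-16394 + 44298) = (39681 + (-70 + 96))*(-16394 + 44298) = (39681 + 26)*27904 = 39707*27904 = 1107984128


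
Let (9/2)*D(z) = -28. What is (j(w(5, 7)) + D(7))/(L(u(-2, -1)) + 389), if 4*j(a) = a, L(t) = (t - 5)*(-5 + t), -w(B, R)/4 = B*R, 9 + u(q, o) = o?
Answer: -371/5526 ≈ -0.067137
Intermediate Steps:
u(q, o) = -9 + o
D(z) = -56/9 (D(z) = (2/9)*(-28) = -56/9)
w(B, R) = -4*B*R
L(t) = (-5 + t)² (L(t) = (-5 + t)*(-5 + t) = (-5 + t)²)
j(a) = a/4
(j(w(5, 7)) + D(7))/(L(u(-2, -1)) + 389) = ((-4*5*7)/4 - 56/9)/((-5 + (-9 - 1))² + 389) = ((¼)*(-140) - 56/9)/((-5 - 10)² + 389) = (-35 - 56/9)/((-15)² + 389) = -371/9/(225 + 389) = -371/9/614 = (1/614)*(-371/9) = -371/5526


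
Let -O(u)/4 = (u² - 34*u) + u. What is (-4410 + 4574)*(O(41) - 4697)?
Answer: -985476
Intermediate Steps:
O(u) = -4*u² + 132*u (O(u) = -4*((u² - 34*u) + u) = -4*(u² - 33*u) = -4*u² + 132*u)
(-4410 + 4574)*(O(41) - 4697) = (-4410 + 4574)*(4*41*(33 - 1*41) - 4697) = 164*(4*41*(33 - 41) - 4697) = 164*(4*41*(-8) - 4697) = 164*(-1312 - 4697) = 164*(-6009) = -985476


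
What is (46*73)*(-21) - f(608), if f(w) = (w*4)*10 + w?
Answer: -95446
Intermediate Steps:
f(w) = 41*w (f(w) = (4*w)*10 + w = 40*w + w = 41*w)
(46*73)*(-21) - f(608) = (46*73)*(-21) - 41*608 = 3358*(-21) - 1*24928 = -70518 - 24928 = -95446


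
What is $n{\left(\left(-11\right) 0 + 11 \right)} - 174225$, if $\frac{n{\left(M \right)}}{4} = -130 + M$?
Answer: $-174701$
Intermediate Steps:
$n{\left(M \right)} = -520 + 4 M$ ($n{\left(M \right)} = 4 \left(-130 + M\right) = -520 + 4 M$)
$n{\left(\left(-11\right) 0 + 11 \right)} - 174225 = \left(-520 + 4 \left(\left(-11\right) 0 + 11\right)\right) - 174225 = \left(-520 + 4 \left(0 + 11\right)\right) - 174225 = \left(-520 + 4 \cdot 11\right) - 174225 = \left(-520 + 44\right) - 174225 = -476 - 174225 = -174701$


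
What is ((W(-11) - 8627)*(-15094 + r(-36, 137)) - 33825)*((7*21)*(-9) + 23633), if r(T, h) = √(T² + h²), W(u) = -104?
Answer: 2939384643590 - 194788610*√20065 ≈ 2.9118e+12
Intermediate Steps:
((W(-11) - 8627)*(-15094 + r(-36, 137)) - 33825)*((7*21)*(-9) + 23633) = ((-104 - 8627)*(-15094 + √((-36)² + 137²)) - 33825)*((7*21)*(-9) + 23633) = (-8731*(-15094 + √(1296 + 18769)) - 33825)*(147*(-9) + 23633) = (-8731*(-15094 + √20065) - 33825)*(-1323 + 23633) = ((131785714 - 8731*√20065) - 33825)*22310 = (131751889 - 8731*√20065)*22310 = 2939384643590 - 194788610*√20065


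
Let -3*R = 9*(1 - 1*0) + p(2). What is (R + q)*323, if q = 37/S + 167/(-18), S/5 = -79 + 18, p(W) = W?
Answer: -23169113/5490 ≈ -4220.2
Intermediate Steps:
S = -305 (S = 5*(-79 + 18) = 5*(-61) = -305)
q = -51601/5490 (q = 37/(-305) + 167/(-18) = 37*(-1/305) + 167*(-1/18) = -37/305 - 167/18 = -51601/5490 ≈ -9.3991)
R = -11/3 (R = -(9*(1 - 1*0) + 2)/3 = -(9*(1 + 0) + 2)/3 = -(9*1 + 2)/3 = -(9 + 2)/3 = -⅓*11 = -11/3 ≈ -3.6667)
(R + q)*323 = (-11/3 - 51601/5490)*323 = -71731/5490*323 = -23169113/5490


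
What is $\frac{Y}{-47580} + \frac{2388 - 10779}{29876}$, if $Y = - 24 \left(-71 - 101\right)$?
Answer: $- \frac{43547659}{118458340} \approx -0.36762$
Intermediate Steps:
$Y = 4128$ ($Y = \left(-24\right) \left(-172\right) = 4128$)
$\frac{Y}{-47580} + \frac{2388 - 10779}{29876} = \frac{4128}{-47580} + \frac{2388 - 10779}{29876} = 4128 \left(- \frac{1}{47580}\right) + \left(2388 - 10779\right) \frac{1}{29876} = - \frac{344}{3965} - \frac{8391}{29876} = - \frac{43547659}{118458340}$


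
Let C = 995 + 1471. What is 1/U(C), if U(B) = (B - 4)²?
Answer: 1/6061444 ≈ 1.6498e-7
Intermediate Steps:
C = 2466
U(B) = (-4 + B)²
1/U(C) = 1/((-4 + 2466)²) = 1/(2462²) = 1/6061444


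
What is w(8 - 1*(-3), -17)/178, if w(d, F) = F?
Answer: -17/178 ≈ -0.095506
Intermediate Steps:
w(8 - 1*(-3), -17)/178 = -17/178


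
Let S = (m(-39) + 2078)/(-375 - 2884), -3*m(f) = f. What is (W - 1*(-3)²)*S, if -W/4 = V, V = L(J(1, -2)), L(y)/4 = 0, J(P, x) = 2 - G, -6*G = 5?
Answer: 18819/3259 ≈ 5.7745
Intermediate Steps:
G = -⅚ (G = -⅙*5 = -⅚ ≈ -0.83333)
J(P, x) = 17/6 (J(P, x) = 2 - 1*(-⅚) = 2 + ⅚ = 17/6)
L(y) = 0 (L(y) = 4*0 = 0)
m(f) = -f/3
V = 0
W = 0 (W = -4*0 = 0)
S = -2091/3259 (S = (-⅓*(-39) + 2078)/(-375 - 2884) = (13 + 2078)/(-3259) = 2091*(-1/3259) = -2091/3259 ≈ -0.64161)
(W - 1*(-3)²)*S = (0 - 1*(-3)²)*(-2091/3259) = (0 - 1*9)*(-2091/3259) = (0 - 9)*(-2091/3259) = -9*(-2091/3259) = 18819/3259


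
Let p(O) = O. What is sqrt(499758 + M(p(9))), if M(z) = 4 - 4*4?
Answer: sqrt(499746) ≈ 706.93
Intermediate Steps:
M(z) = -12 (M(z) = 4 - 16 = -12)
sqrt(499758 + M(p(9))) = sqrt(499758 - 12) = sqrt(499746)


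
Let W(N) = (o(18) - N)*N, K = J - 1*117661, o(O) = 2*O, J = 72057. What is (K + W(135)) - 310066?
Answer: -369035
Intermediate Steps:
K = -45604 (K = 72057 - 1*117661 = 72057 - 117661 = -45604)
W(N) = N*(36 - N) (W(N) = (2*18 - N)*N = (36 - N)*N = N*(36 - N))
(K + W(135)) - 310066 = (-45604 + 135*(36 - 1*135)) - 310066 = (-45604 + 135*(36 - 135)) - 310066 = (-45604 + 135*(-99)) - 310066 = (-45604 - 13365) - 310066 = -58969 - 310066 = -369035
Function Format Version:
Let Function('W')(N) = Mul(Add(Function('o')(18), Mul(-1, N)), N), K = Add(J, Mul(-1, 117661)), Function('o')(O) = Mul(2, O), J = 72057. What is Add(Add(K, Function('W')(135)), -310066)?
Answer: -369035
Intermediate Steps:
K = -45604 (K = Add(72057, Mul(-1, 117661)) = Add(72057, -117661) = -45604)
Function('W')(N) = Mul(N, Add(36, Mul(-1, N))) (Function('W')(N) = Mul(Add(Mul(2, 18), Mul(-1, N)), N) = Mul(Add(36, Mul(-1, N)), N) = Mul(N, Add(36, Mul(-1, N))))
Add(Add(K, Function('W')(135)), -310066) = Add(Add(-45604, Mul(135, Add(36, Mul(-1, 135)))), -310066) = Add(Add(-45604, Mul(135, Add(36, -135))), -310066) = Add(Add(-45604, Mul(135, -99)), -310066) = Add(Add(-45604, -13365), -310066) = Add(-58969, -310066) = -369035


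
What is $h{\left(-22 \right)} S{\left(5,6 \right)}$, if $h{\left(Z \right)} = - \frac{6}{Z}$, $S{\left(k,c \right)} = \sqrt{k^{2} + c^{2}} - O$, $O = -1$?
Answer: $\frac{3}{11} + \frac{3 \sqrt{61}}{11} \approx 2.4028$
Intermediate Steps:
$S{\left(k,c \right)} = 1 + \sqrt{c^{2} + k^{2}}$ ($S{\left(k,c \right)} = \sqrt{k^{2} + c^{2}} - -1 = \sqrt{c^{2} + k^{2}} + 1 = 1 + \sqrt{c^{2} + k^{2}}$)
$h{\left(-22 \right)} S{\left(5,6 \right)} = - \frac{6}{-22} \left(1 + \sqrt{6^{2} + 5^{2}}\right) = \left(-6\right) \left(- \frac{1}{22}\right) \left(1 + \sqrt{36 + 25}\right) = \frac{3 \left(1 + \sqrt{61}\right)}{11} = \frac{3}{11} + \frac{3 \sqrt{61}}{11}$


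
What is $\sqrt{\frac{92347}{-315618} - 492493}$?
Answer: $\frac{i \sqrt{49059582390891978}}{315618} \approx 701.78 i$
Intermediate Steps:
$\sqrt{\frac{92347}{-315618} - 492493} = \sqrt{92347 \left(- \frac{1}{315618}\right) - 492493} = \sqrt{- \frac{92347}{315618} - 492493} = \sqrt{- \frac{155439748021}{315618}} = \frac{i \sqrt{49059582390891978}}{315618}$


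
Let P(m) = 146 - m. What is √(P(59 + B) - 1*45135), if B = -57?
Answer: 3*I*√4999 ≈ 212.11*I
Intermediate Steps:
√(P(59 + B) - 1*45135) = √((146 - (59 - 57)) - 1*45135) = √((146 - 1*2) - 45135) = √((146 - 2) - 45135) = √(144 - 45135) = √(-44991) = 3*I*√4999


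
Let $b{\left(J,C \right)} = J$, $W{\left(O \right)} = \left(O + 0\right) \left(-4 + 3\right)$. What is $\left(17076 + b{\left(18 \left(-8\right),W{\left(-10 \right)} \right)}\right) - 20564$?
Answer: $-3632$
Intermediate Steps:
$W{\left(O \right)} = - O$ ($W{\left(O \right)} = O \left(-1\right) = - O$)
$\left(17076 + b{\left(18 \left(-8\right),W{\left(-10 \right)} \right)}\right) - 20564 = \left(17076 + 18 \left(-8\right)\right) - 20564 = \left(17076 - 144\right) - 20564 = 16932 - 20564 = -3632$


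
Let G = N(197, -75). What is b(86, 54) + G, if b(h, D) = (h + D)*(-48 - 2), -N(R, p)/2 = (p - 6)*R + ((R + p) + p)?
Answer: 24820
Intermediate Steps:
N(R, p) = -4*p - 2*R - 2*R*(-6 + p) (N(R, p) = -2*((p - 6)*R + ((R + p) + p)) = -2*((-6 + p)*R + (R + 2*p)) = -2*(R*(-6 + p) + (R + 2*p)) = -2*(R + 2*p + R*(-6 + p)) = -4*p - 2*R - 2*R*(-6 + p))
b(h, D) = -50*D - 50*h (b(h, D) = (D + h)*(-50) = -50*D - 50*h)
G = 31820 (G = -4*(-75) + 10*197 - 2*197*(-75) = 300 + 1970 + 29550 = 31820)
b(86, 54) + G = (-50*54 - 50*86) + 31820 = (-2700 - 4300) + 31820 = -7000 + 31820 = 24820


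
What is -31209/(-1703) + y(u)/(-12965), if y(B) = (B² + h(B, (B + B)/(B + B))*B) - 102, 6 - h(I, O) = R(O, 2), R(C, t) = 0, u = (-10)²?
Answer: 386746591/22079395 ≈ 17.516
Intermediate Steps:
u = 100
h(I, O) = 6 (h(I, O) = 6 - 1*0 = 6 + 0 = 6)
y(B) = -102 + B² + 6*B (y(B) = (B² + 6*B) - 102 = -102 + B² + 6*B)
-31209/(-1703) + y(u)/(-12965) = -31209/(-1703) + (-102 + 100² + 6*100)/(-12965) = -31209*(-1/1703) + (-102 + 10000 + 600)*(-1/12965) = 31209/1703 + 10498*(-1/12965) = 31209/1703 - 10498/12965 = 386746591/22079395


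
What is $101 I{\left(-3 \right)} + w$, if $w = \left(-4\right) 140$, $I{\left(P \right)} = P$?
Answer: $-863$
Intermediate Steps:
$w = -560$
$101 I{\left(-3 \right)} + w = 101 \left(-3\right) - 560 = -303 - 560 = -863$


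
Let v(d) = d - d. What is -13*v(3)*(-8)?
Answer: 0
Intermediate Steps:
v(d) = 0
-13*v(3)*(-8) = -13*0*(-8) = 0*(-8) = 0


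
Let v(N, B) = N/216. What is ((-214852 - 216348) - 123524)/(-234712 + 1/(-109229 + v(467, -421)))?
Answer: 3271900416957/1384389878020 ≈ 2.3634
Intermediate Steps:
v(N, B) = N/216 (v(N, B) = N*(1/216) = N/216)
((-214852 - 216348) - 123524)/(-234712 + 1/(-109229 + v(467, -421))) = ((-214852 - 216348) - 123524)/(-234712 + 1/(-109229 + (1/216)*467)) = (-431200 - 123524)/(-234712 + 1/(-109229 + 467/216)) = -554724/(-234712 + 1/(-23592997/216)) = -554724/(-234712 - 216/23592997) = -554724/(-5537559512080/23592997) = -554724*(-23592997/5537559512080) = 3271900416957/1384389878020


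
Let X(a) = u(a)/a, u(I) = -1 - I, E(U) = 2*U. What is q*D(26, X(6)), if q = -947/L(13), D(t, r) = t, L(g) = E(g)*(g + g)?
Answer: -947/26 ≈ -36.423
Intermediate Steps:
L(g) = 4*g**2 (L(g) = (2*g)*(g + g) = (2*g)*(2*g) = 4*g**2)
X(a) = (-1 - a)/a
q = -947/676 (q = -947/(4*13**2) = -947/(4*169) = -947/676 ≈ -1.4009)
q*D(26, X(6)) = -947/676*26 = -947/26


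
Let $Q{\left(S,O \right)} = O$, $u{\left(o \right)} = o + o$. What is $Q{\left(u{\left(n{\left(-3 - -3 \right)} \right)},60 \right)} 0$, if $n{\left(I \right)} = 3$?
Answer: $0$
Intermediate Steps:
$u{\left(o \right)} = 2 o$
$Q{\left(u{\left(n{\left(-3 - -3 \right)} \right)},60 \right)} 0 = 60 \cdot 0 = 0$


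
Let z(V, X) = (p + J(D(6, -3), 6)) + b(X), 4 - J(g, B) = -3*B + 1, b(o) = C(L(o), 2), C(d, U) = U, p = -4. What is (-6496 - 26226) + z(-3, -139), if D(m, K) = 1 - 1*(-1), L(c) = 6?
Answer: -32703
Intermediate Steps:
D(m, K) = 2 (D(m, K) = 1 + 1 = 2)
b(o) = 2
J(g, B) = 3 + 3*B (J(g, B) = 4 - (-3*B + 1) = 4 - (1 - 3*B) = 4 + (-1 + 3*B) = 3 + 3*B)
z(V, X) = 19 (z(V, X) = (-4 + (3 + 3*6)) + 2 = (-4 + (3 + 18)) + 2 = (-4 + 21) + 2 = 17 + 2 = 19)
(-6496 - 26226) + z(-3, -139) = (-6496 - 26226) + 19 = -32722 + 19 = -32703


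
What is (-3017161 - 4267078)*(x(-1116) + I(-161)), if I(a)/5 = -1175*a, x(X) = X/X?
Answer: -6889986848364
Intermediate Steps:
x(X) = 1
I(a) = -5875*a (I(a) = 5*(-1175*a) = -5875*a)
(-3017161 - 4267078)*(x(-1116) + I(-161)) = (-3017161 - 4267078)*(1 - 5875*(-161)) = -7284239*(1 + 945875) = -7284239*945876 = -6889986848364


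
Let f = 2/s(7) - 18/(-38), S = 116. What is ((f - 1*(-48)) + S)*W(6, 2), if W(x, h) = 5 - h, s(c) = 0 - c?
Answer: 65511/133 ≈ 492.56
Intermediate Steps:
s(c) = -c
f = 25/133 (f = 2/((-1*7)) - 18/(-38) = 2/(-7) - 18*(-1/38) = 2*(-1/7) + 9/19 = -2/7 + 9/19 = 25/133 ≈ 0.18797)
((f - 1*(-48)) + S)*W(6, 2) = ((25/133 - 1*(-48)) + 116)*(5 - 1*2) = ((25/133 + 48) + 116)*(5 - 2) = (6409/133 + 116)*3 = (21837/133)*3 = 65511/133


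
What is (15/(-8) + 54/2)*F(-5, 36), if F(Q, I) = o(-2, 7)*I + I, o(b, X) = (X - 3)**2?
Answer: 30753/2 ≈ 15377.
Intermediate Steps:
o(b, X) = (-3 + X)**2
F(Q, I) = 17*I (F(Q, I) = (-3 + 7)**2*I + I = 4**2*I + I = 16*I + I = 17*I)
(15/(-8) + 54/2)*F(-5, 36) = (15/(-8) + 54/2)*(17*36) = (15*(-1/8) + 54*(1/2))*612 = (-15/8 + 27)*612 = (201/8)*612 = 30753/2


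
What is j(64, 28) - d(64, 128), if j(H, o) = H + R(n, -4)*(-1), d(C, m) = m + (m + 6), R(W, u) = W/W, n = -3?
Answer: -199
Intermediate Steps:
R(W, u) = 1
d(C, m) = 6 + 2*m (d(C, m) = m + (6 + m) = 6 + 2*m)
j(H, o) = -1 + H (j(H, o) = H + 1*(-1) = H - 1 = -1 + H)
j(64, 28) - d(64, 128) = (-1 + 64) - (6 + 2*128) = 63 - (6 + 256) = 63 - 1*262 = 63 - 262 = -199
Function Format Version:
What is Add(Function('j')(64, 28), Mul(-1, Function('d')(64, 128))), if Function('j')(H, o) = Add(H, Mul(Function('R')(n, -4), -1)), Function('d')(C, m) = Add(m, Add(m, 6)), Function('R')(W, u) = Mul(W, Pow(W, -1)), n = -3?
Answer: -199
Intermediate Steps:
Function('R')(W, u) = 1
Function('d')(C, m) = Add(6, Mul(2, m)) (Function('d')(C, m) = Add(m, Add(6, m)) = Add(6, Mul(2, m)))
Function('j')(H, o) = Add(-1, H) (Function('j')(H, o) = Add(H, Mul(1, -1)) = Add(H, -1) = Add(-1, H))
Add(Function('j')(64, 28), Mul(-1, Function('d')(64, 128))) = Add(Add(-1, 64), Mul(-1, Add(6, Mul(2, 128)))) = Add(63, Mul(-1, Add(6, 256))) = Add(63, Mul(-1, 262)) = Add(63, -262) = -199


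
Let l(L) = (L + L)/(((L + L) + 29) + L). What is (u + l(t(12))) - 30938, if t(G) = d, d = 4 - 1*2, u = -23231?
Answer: -1895911/35 ≈ -54169.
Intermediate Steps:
d = 2 (d = 4 - 2 = 2)
t(G) = 2
l(L) = 2*L/(29 + 3*L) (l(L) = (2*L)/((2*L + 29) + L) = (2*L)/((29 + 2*L) + L) = (2*L)/(29 + 3*L) = 2*L/(29 + 3*L))
(u + l(t(12))) - 30938 = (-23231 + 2*2/(29 + 3*2)) - 30938 = (-23231 + 2*2/(29 + 6)) - 30938 = (-23231 + 2*2/35) - 30938 = (-23231 + 2*2*(1/35)) - 30938 = (-23231 + 4/35) - 30938 = -813081/35 - 30938 = -1895911/35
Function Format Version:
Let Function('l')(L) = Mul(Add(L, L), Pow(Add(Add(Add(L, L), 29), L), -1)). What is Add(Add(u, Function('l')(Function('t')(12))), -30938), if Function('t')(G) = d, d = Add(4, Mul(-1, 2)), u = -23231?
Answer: Rational(-1895911, 35) ≈ -54169.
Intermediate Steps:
d = 2 (d = Add(4, -2) = 2)
Function('t')(G) = 2
Function('l')(L) = Mul(2, L, Pow(Add(29, Mul(3, L)), -1)) (Function('l')(L) = Mul(Mul(2, L), Pow(Add(Add(Mul(2, L), 29), L), -1)) = Mul(Mul(2, L), Pow(Add(Add(29, Mul(2, L)), L), -1)) = Mul(Mul(2, L), Pow(Add(29, Mul(3, L)), -1)) = Mul(2, L, Pow(Add(29, Mul(3, L)), -1)))
Add(Add(u, Function('l')(Function('t')(12))), -30938) = Add(Add(-23231, Mul(2, 2, Pow(Add(29, Mul(3, 2)), -1))), -30938) = Add(Add(-23231, Mul(2, 2, Pow(Add(29, 6), -1))), -30938) = Add(Add(-23231, Mul(2, 2, Pow(35, -1))), -30938) = Add(Add(-23231, Mul(2, 2, Rational(1, 35))), -30938) = Add(Add(-23231, Rational(4, 35)), -30938) = Add(Rational(-813081, 35), -30938) = Rational(-1895911, 35)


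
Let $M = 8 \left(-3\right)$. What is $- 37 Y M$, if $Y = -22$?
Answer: $-19536$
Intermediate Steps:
$M = -24$
$- 37 Y M = \left(-37\right) \left(-22\right) \left(-24\right) = 814 \left(-24\right) = -19536$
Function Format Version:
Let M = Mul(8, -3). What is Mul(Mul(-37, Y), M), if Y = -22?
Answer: -19536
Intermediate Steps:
M = -24
Mul(Mul(-37, Y), M) = Mul(Mul(-37, -22), -24) = Mul(814, -24) = -19536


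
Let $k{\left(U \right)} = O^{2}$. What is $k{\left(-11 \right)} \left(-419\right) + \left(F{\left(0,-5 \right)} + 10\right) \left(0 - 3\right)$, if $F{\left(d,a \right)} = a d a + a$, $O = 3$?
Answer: $-3786$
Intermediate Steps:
$F{\left(d,a \right)} = a + d a^{2}$ ($F{\left(d,a \right)} = d a^{2} + a = a + d a^{2}$)
$k{\left(U \right)} = 9$ ($k{\left(U \right)} = 3^{2} = 9$)
$k{\left(-11 \right)} \left(-419\right) + \left(F{\left(0,-5 \right)} + 10\right) \left(0 - 3\right) = 9 \left(-419\right) + \left(- 5 \left(1 - 0\right) + 10\right) \left(0 - 3\right) = -3771 + \left(- 5 \left(1 + 0\right) + 10\right) \left(-3\right) = -3771 + \left(\left(-5\right) 1 + 10\right) \left(-3\right) = -3771 + \left(-5 + 10\right) \left(-3\right) = -3771 + 5 \left(-3\right) = -3771 - 15 = -3786$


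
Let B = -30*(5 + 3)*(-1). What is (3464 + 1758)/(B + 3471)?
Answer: 5222/3711 ≈ 1.4072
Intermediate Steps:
B = 240 (B = -30*8*(-1) = -5*48*(-1) = -240*(-1) = 240)
(3464 + 1758)/(B + 3471) = (3464 + 1758)/(240 + 3471) = 5222/3711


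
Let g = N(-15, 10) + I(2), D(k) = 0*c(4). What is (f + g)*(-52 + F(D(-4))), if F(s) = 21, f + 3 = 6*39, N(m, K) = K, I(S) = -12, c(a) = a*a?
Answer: -7099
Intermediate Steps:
c(a) = a**2
D(k) = 0 (D(k) = 0*4**2 = 0*16 = 0)
f = 231 (f = -3 + 6*39 = -3 + 234 = 231)
g = -2 (g = 10 - 12 = -2)
(f + g)*(-52 + F(D(-4))) = (231 - 2)*(-52 + 21) = 229*(-31) = -7099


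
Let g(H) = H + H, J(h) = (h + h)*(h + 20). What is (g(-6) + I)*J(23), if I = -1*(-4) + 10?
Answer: 3956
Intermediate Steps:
I = 14 (I = 4 + 10 = 14)
J(h) = 2*h*(20 + h) (J(h) = (2*h)*(20 + h) = 2*h*(20 + h))
g(H) = 2*H
(g(-6) + I)*J(23) = (2*(-6) + 14)*(2*23*(20 + 23)) = (-12 + 14)*(2*23*43) = 2*1978 = 3956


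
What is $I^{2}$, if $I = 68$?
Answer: $4624$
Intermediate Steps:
$I^{2} = 68^{2} = 4624$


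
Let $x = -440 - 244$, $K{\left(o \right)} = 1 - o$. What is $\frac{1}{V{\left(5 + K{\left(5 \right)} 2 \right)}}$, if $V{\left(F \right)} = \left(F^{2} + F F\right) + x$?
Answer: $- \frac{1}{666} \approx -0.0015015$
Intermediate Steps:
$x = -684$
$V{\left(F \right)} = -684 + 2 F^{2}$ ($V{\left(F \right)} = \left(F^{2} + F F\right) - 684 = \left(F^{2} + F^{2}\right) - 684 = 2 F^{2} - 684 = -684 + 2 F^{2}$)
$\frac{1}{V{\left(5 + K{\left(5 \right)} 2 \right)}} = \frac{1}{-684 + 2 \left(5 + \left(1 - 5\right) 2\right)^{2}} = \frac{1}{-684 + 2 \left(5 - 8\right)^{2}} = \frac{1}{-684 + 2 \left(-3\right)^{2}} = \frac{1}{-684 + 2 \cdot 9} = \frac{1}{-684 + 18} = \frac{1}{-666} = - \frac{1}{666}$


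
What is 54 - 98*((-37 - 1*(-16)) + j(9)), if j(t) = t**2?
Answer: -5826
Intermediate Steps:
54 - 98*((-37 - 1*(-16)) + j(9)) = 54 - 98*((-37 - 1*(-16)) + 9**2) = 54 - 98*((-37 + 16) + 81) = 54 - 98*(-21 + 81) = 54 - 98*60 = 54 - 5880 = -5826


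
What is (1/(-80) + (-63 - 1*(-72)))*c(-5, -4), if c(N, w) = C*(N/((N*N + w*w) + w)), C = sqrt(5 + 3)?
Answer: -719*sqrt(2)/296 ≈ -3.4352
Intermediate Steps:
C = 2*sqrt(2) (C = sqrt(8) = 2*sqrt(2) ≈ 2.8284)
c(N, w) = 2*N*sqrt(2)/(w + N**2 + w**2) (c(N, w) = (2*sqrt(2))*(N/((N*N + w*w) + w)) = (2*sqrt(2))*(N/((N**2 + w**2) + w)) = (2*sqrt(2))*(N/(w + N**2 + w**2)) = 2*N*sqrt(2)/(w + N**2 + w**2))
(1/(-80) + (-63 - 1*(-72)))*c(-5, -4) = (1/(-80) + (-63 - 1*(-72)))*(2*(-5)*sqrt(2)/(-4 + (-5)**2 + (-4)**2)) = (-1/80 + (-63 + 72))*(2*(-5)*sqrt(2)/(-4 + 25 + 16)) = (-1/80 + 9)*(2*(-5)*sqrt(2)/37) = 719*(2*(-5)*sqrt(2)*(1/37))/80 = 719*(-10*sqrt(2)/37)/80 = -719*sqrt(2)/296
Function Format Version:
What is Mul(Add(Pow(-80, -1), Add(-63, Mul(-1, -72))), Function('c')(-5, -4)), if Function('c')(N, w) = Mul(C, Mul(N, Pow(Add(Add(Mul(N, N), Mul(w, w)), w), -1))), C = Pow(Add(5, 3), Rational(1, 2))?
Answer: Mul(Rational(-719, 296), Pow(2, Rational(1, 2))) ≈ -3.4352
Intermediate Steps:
C = Mul(2, Pow(2, Rational(1, 2))) (C = Pow(8, Rational(1, 2)) = Mul(2, Pow(2, Rational(1, 2))) ≈ 2.8284)
Function('c')(N, w) = Mul(2, N, Pow(2, Rational(1, 2)), Pow(Add(w, Pow(N, 2), Pow(w, 2)), -1)) (Function('c')(N, w) = Mul(Mul(2, Pow(2, Rational(1, 2))), Mul(N, Pow(Add(Add(Mul(N, N), Mul(w, w)), w), -1))) = Mul(Mul(2, Pow(2, Rational(1, 2))), Mul(N, Pow(Add(Add(Pow(N, 2), Pow(w, 2)), w), -1))) = Mul(Mul(2, Pow(2, Rational(1, 2))), Mul(N, Pow(Add(w, Pow(N, 2), Pow(w, 2)), -1))) = Mul(2, N, Pow(2, Rational(1, 2)), Pow(Add(w, Pow(N, 2), Pow(w, 2)), -1)))
Mul(Add(Pow(-80, -1), Add(-63, Mul(-1, -72))), Function('c')(-5, -4)) = Mul(Add(Pow(-80, -1), Add(-63, Mul(-1, -72))), Mul(2, -5, Pow(2, Rational(1, 2)), Pow(Add(-4, Pow(-5, 2), Pow(-4, 2)), -1))) = Mul(Add(Rational(-1, 80), Add(-63, 72)), Mul(2, -5, Pow(2, Rational(1, 2)), Pow(Add(-4, 25, 16), -1))) = Mul(Add(Rational(-1, 80), 9), Mul(2, -5, Pow(2, Rational(1, 2)), Pow(37, -1))) = Mul(Rational(719, 80), Mul(2, -5, Pow(2, Rational(1, 2)), Rational(1, 37))) = Mul(Rational(719, 80), Mul(Rational(-10, 37), Pow(2, Rational(1, 2)))) = Mul(Rational(-719, 296), Pow(2, Rational(1, 2)))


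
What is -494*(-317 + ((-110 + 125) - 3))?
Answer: 150670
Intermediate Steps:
-494*(-317 + ((-110 + 125) - 3)) = -494*(-317 + (15 - 3)) = -494*(-317 + 12) = -494*(-305) = 150670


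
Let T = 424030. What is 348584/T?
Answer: 174292/212015 ≈ 0.82207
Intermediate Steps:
348584/T = 348584/424030 = 348584*(1/424030) = 174292/212015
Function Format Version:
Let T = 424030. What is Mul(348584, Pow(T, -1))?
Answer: Rational(174292, 212015) ≈ 0.82207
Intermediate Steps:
Mul(348584, Pow(T, -1)) = Mul(348584, Pow(424030, -1)) = Mul(348584, Rational(1, 424030)) = Rational(174292, 212015)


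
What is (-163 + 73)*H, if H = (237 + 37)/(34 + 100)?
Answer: -12330/67 ≈ -184.03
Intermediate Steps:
H = 137/67 (H = 274/134 = 274*(1/134) = 137/67 ≈ 2.0448)
(-163 + 73)*H = (-163 + 73)*(137/67) = -90*137/67 = -12330/67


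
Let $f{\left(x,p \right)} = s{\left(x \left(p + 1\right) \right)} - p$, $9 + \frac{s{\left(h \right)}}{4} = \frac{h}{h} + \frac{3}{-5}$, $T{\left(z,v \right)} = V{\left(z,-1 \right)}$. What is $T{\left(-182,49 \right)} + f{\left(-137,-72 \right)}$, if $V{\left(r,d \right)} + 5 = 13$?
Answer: $\frac{228}{5} \approx 45.6$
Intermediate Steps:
$V{\left(r,d \right)} = 8$ ($V{\left(r,d \right)} = -5 + 13 = 8$)
$T{\left(z,v \right)} = 8$
$s{\left(h \right)} = - \frac{172}{5}$ ($s{\left(h \right)} = -36 + 4 \left(\frac{h}{h} + \frac{3}{-5}\right) = -36 + 4 \left(1 + 3 \left(- \frac{1}{5}\right)\right) = -36 + 4 \left(1 - \frac{3}{5}\right) = -36 + 4 \cdot \frac{2}{5} = -36 + \frac{8}{5} = - \frac{172}{5}$)
$f{\left(x,p \right)} = - \frac{172}{5} - p$
$T{\left(-182,49 \right)} + f{\left(-137,-72 \right)} = 8 - - \frac{188}{5} = 8 + \left(- \frac{172}{5} + 72\right) = 8 + \frac{188}{5} = \frac{228}{5}$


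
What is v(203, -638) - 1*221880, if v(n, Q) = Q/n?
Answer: -1553182/7 ≈ -2.2188e+5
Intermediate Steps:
v(203, -638) - 1*221880 = -638/203 - 1*221880 = -638*1/203 - 221880 = -22/7 - 221880 = -1553182/7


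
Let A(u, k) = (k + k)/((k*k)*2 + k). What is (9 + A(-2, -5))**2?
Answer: 6241/81 ≈ 77.049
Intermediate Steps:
A(u, k) = 2*k/(k + 2*k**2) (A(u, k) = (2*k)/(k**2*2 + k) = (2*k)/(2*k**2 + k) = (2*k)/(k + 2*k**2) = 2*k/(k + 2*k**2))
(9 + A(-2, -5))**2 = (9 + 2/(1 + 2*(-5)))**2 = (9 + 2/(1 - 10))**2 = (9 + 2/(-9))**2 = (9 + 2*(-1/9))**2 = (9 - 2/9)**2 = (79/9)**2 = 6241/81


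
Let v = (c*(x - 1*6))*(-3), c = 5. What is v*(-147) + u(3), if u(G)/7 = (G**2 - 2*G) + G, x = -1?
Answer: -15393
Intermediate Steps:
u(G) = -7*G + 7*G**2 (u(G) = 7*((G**2 - 2*G) + G) = 7*(G**2 - G) = -7*G + 7*G**2)
v = 105 (v = (5*(-1 - 1*6))*(-3) = (5*(-1 - 6))*(-3) = (5*(-7))*(-3) = -35*(-3) = 105)
v*(-147) + u(3) = 105*(-147) + 7*3*(-1 + 3) = -15435 + 7*3*2 = -15435 + 42 = -15393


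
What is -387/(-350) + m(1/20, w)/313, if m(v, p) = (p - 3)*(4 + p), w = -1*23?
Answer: 294031/109550 ≈ 2.6840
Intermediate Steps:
w = -23
m(v, p) = (-3 + p)*(4 + p)
-387/(-350) + m(1/20, w)/313 = -387/(-350) + (-12 - 23 + (-23)**2)/313 = -387*(-1/350) + (-12 - 23 + 529)*(1/313) = 387/350 + 494*(1/313) = 387/350 + 494/313 = 294031/109550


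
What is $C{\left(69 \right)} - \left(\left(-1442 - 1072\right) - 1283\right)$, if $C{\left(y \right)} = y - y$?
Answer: $3797$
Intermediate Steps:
$C{\left(y \right)} = 0$
$C{\left(69 \right)} - \left(\left(-1442 - 1072\right) - 1283\right) = 0 - \left(\left(-1442 - 1072\right) - 1283\right) = 0 - \left(-2514 - 1283\right) = 0 - -3797 = 0 + 3797 = 3797$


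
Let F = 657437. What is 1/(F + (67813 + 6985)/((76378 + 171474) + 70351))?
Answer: 318203/209198500509 ≈ 1.5211e-6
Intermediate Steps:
1/(F + (67813 + 6985)/((76378 + 171474) + 70351)) = 1/(657437 + (67813 + 6985)/((76378 + 171474) + 70351)) = 1/(657437 + 74798/(247852 + 70351)) = 1/(657437 + 74798/318203) = 1/(209198500509/318203) = 318203/209198500509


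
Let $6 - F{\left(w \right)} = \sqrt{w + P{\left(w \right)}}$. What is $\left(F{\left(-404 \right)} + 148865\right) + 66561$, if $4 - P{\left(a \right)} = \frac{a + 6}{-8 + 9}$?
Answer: $215432 - i \sqrt{2} \approx 2.1543 \cdot 10^{5} - 1.4142 i$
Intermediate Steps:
$P{\left(a \right)} = -2 - a$ ($P{\left(a \right)} = 4 - \frac{a + 6}{-8 + 9} = 4 - \frac{6 + a}{1} = 4 - \left(6 + a\right) 1 = 4 - \left(6 + a\right) = -2 - a$)
$F{\left(w \right)} = 6 - i \sqrt{2}$ ($F{\left(w \right)} = 6 - \sqrt{w - \left(2 + w\right)} = 6 - \sqrt{-2} = 6 - i \sqrt{2}$)
$\left(F{\left(-404 \right)} + 148865\right) + 66561 = \left(\left(6 - i \sqrt{2}\right) + 148865\right) + 66561 = \left(148871 - i \sqrt{2}\right) + 66561 = 215432 - i \sqrt{2}$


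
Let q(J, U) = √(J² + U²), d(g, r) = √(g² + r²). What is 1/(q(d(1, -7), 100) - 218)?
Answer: -109/18737 - 5*√402/37474 ≈ -0.0084925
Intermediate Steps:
1/(q(d(1, -7), 100) - 218) = 1/(√((√(1² + (-7)²))² + 100²) - 218) = 1/(√((√(1 + 49))² + 10000) - 218) = 1/(√((√50)² + 10000) - 218) = 1/(√((5*√2)² + 10000) - 218) = 1/(√(50 + 10000) - 218) = 1/(√10050 - 218) = 1/(5*√402 - 218) = 1/(-218 + 5*√402)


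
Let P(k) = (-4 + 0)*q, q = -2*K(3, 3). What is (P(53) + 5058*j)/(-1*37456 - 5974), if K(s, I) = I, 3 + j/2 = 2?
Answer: 5046/21715 ≈ 0.23237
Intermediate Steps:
j = -2 (j = -6 + 2*2 = -6 + 4 = -2)
q = -6 (q = -2*3 = -6)
P(k) = 24 (P(k) = (-4 + 0)*(-6) = -4*(-6) = 24)
(P(53) + 5058*j)/(-1*37456 - 5974) = (24 + 5058*(-2))/(-1*37456 - 5974) = (24 - 10116)/(-37456 - 5974) = -10092/(-43430) = -10092*(-1/43430) = 5046/21715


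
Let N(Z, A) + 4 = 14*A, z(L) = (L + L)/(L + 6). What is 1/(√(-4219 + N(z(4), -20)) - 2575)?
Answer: -2575/6635128 - I*√4503/6635128 ≈ -0.00038809 - 1.0114e-5*I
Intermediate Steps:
z(L) = 2*L/(6 + L) (z(L) = (2*L)/(6 + L) = 2*L/(6 + L))
N(Z, A) = -4 + 14*A
1/(√(-4219 + N(z(4), -20)) - 2575) = 1/(√(-4219 + (-4 + 14*(-20))) - 2575) = 1/(√(-4219 + (-4 - 280)) - 2575) = 1/(√(-4219 - 284) - 2575) = 1/(√(-4503) - 2575) = 1/(I*√4503 - 2575) = 1/(-2575 + I*√4503)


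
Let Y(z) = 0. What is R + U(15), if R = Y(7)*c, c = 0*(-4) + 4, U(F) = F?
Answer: 15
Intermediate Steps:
c = 4 (c = 0 + 4 = 4)
R = 0 (R = 0*4 = 0)
R + U(15) = 0 + 15 = 15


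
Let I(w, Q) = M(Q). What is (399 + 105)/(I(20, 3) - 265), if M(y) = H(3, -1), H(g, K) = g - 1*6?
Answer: -126/67 ≈ -1.8806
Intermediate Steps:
H(g, K) = -6 + g (H(g, K) = g - 6 = -6 + g)
M(y) = -3 (M(y) = -6 + 3 = -3)
I(w, Q) = -3
(399 + 105)/(I(20, 3) - 265) = (399 + 105)/(-3 - 265) = 504/(-268) = 504*(-1/268) = -126/67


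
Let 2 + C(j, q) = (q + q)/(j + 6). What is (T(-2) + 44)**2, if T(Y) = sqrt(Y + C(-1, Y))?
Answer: 9656/5 + 176*I*sqrt(30)/5 ≈ 1931.2 + 192.8*I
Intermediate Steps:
C(j, q) = -2 + 2*q/(6 + j) (C(j, q) = -2 + (q + q)/(j + 6) = -2 + (2*q)/(6 + j) = -2 + 2*q/(6 + j))
T(Y) = sqrt(-2 + 7*Y/5) (T(Y) = sqrt(Y + 2*(-6 + Y - 1*(-1))/(6 - 1)) = sqrt(Y + 2*(-6 + Y + 1)/5) = sqrt(Y + 2*(1/5)*(-5 + Y)) = sqrt(Y + (-2 + 2*Y/5)) = sqrt(-2 + 7*Y/5))
(T(-2) + 44)**2 = (sqrt(-50 + 35*(-2))/5 + 44)**2 = (sqrt(-50 - 70)/5 + 44)**2 = (sqrt(-120)/5 + 44)**2 = ((2*I*sqrt(30))/5 + 44)**2 = (2*I*sqrt(30)/5 + 44)**2 = (44 + 2*I*sqrt(30)/5)**2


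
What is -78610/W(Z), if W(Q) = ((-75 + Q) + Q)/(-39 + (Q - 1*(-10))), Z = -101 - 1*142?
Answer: -1257760/33 ≈ -38114.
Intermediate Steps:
Z = -243 (Z = -101 - 142 = -243)
W(Q) = (-75 + 2*Q)/(-29 + Q) (W(Q) = (-75 + 2*Q)/(-39 + (Q + 10)) = (-75 + 2*Q)/(-39 + (10 + Q)) = (-75 + 2*Q)/(-29 + Q))
-78610/W(Z) = -78610*(-29 - 243)/(-75 + 2*(-243)) = -78610*(-272/(-75 - 486)) = -78610/((-1/272*(-561))) = -78610/33/16 = -78610*16/33 = -1257760/33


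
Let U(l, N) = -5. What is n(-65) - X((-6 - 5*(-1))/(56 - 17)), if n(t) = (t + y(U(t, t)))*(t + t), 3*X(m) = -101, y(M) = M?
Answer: 27401/3 ≈ 9133.7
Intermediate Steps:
X(m) = -101/3 (X(m) = (⅓)*(-101) = -101/3)
n(t) = 2*t*(-5 + t) (n(t) = (t - 5)*(t + t) = (-5 + t)*(2*t) = 2*t*(-5 + t))
n(-65) - X((-6 - 5*(-1))/(56 - 17)) = 2*(-65)*(-5 - 65) - 1*(-101/3) = 2*(-65)*(-70) + 101/3 = 9100 + 101/3 = 27401/3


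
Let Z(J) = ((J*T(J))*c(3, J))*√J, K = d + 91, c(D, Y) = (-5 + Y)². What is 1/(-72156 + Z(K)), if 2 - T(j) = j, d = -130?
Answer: I/(12*(-6013*I + 257972*√39)) ≈ -1.9306e-10 + 5.1726e-8*I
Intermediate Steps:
T(j) = 2 - j
K = -39 (K = -130 + 91 = -39)
Z(J) = J^(3/2)*(-5 + J)²*(2 - J) (Z(J) = ((J*(2 - J))*(-5 + J)²)*√J = (J*(-5 + J)²*(2 - J))*√J = J^(3/2)*(-5 + J)²*(2 - J))
1/(-72156 + Z(K)) = 1/(-72156 + (-39)^(3/2)*(-5 - 39)²*(2 - 1*(-39))) = 1/(-72156 - 39*I*√39*(-44)²*(2 + 39)) = 1/(-72156 - 39*I*√39*1936*41) = 1/(-72156 - 3095664*I*√39)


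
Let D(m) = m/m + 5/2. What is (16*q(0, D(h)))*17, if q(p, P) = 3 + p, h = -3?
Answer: 816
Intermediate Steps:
D(m) = 7/2 (D(m) = 1 + 5*(½) = 1 + 5/2 = 7/2)
(16*q(0, D(h)))*17 = (16*(3 + 0))*17 = (16*3)*17 = 48*17 = 816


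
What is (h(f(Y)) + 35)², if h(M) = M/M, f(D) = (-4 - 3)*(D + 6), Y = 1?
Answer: 1296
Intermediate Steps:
f(D) = -42 - 7*D (f(D) = -7*(6 + D) = -42 - 7*D)
h(M) = 1
(h(f(Y)) + 35)² = (1 + 35)² = 36² = 1296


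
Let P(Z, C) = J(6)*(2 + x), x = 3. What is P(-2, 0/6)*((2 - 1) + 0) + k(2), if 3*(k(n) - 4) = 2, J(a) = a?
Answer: 104/3 ≈ 34.667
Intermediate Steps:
k(n) = 14/3 (k(n) = 4 + (⅓)*2 = 4 + ⅔ = 14/3)
P(Z, C) = 30 (P(Z, C) = 6*(2 + 3) = 6*5 = 30)
P(-2, 0/6)*((2 - 1) + 0) + k(2) = 30*((2 - 1) + 0) + 14/3 = 30*(1 + 0) + 14/3 = 30*1 + 14/3 = 30 + 14/3 = 104/3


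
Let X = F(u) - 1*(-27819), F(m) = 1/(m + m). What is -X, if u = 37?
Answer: -2058607/74 ≈ -27819.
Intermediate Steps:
F(m) = 1/(2*m)
X = 2058607/74 (X = (½)/37 - 1*(-27819) = (½)*(1/37) + 27819 = 1/74 + 27819 = 2058607/74 ≈ 27819.)
-X = -1*2058607/74 = -2058607/74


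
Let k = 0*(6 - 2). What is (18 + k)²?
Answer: 324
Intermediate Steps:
k = 0 (k = 0*4 = 0)
(18 + k)² = (18 + 0)² = 18² = 324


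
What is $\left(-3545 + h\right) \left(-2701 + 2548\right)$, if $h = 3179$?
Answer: $55998$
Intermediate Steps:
$\left(-3545 + h\right) \left(-2701 + 2548\right) = \left(-3545 + 3179\right) \left(-2701 + 2548\right) = \left(-366\right) \left(-153\right) = 55998$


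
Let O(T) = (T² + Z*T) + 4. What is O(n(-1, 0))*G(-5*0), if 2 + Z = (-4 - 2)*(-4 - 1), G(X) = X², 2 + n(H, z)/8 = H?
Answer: 0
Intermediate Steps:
n(H, z) = -16 + 8*H
Z = 28 (Z = -2 + (-4 - 2)*(-4 - 1) = -2 - 6*(-5) = -2 + 30 = 28)
O(T) = 4 + T² + 28*T (O(T) = (T² + 28*T) + 4 = 4 + T² + 28*T)
O(n(-1, 0))*G(-5*0) = (4 + (-16 + 8*(-1))² + 28*(-16 + 8*(-1)))*(-5*0)² = (4 + (-16 - 8)² + 28*(-16 - 8))*0² = (4 + (-24)² + 28*(-24))*0 = (4 + 576 - 672)*0 = -92*0 = 0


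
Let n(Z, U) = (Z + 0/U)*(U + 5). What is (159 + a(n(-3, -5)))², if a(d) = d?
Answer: 25281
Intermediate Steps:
n(Z, U) = Z*(5 + U) (n(Z, U) = (Z + 0)*(5 + U) = Z*(5 + U))
(159 + a(n(-3, -5)))² = (159 - 3*(5 - 5))² = (159 - 3*0)² = (159 + 0)² = 159² = 25281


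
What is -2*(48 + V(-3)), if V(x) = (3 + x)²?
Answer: -96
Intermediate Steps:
-2*(48 + V(-3)) = -2*(48 + (3 - 3)²) = -2*(48 + 0²) = -2*(48 + 0) = -2*48 = -96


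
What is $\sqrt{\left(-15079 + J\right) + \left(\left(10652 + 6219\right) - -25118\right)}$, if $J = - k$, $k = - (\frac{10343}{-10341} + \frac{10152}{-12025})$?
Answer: $\frac{\sqrt{1849254388729864467}}{8290035} \approx 164.04$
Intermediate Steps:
$k = \frac{229356407}{124350525}$ ($k = - (10343 \left(- \frac{1}{10341}\right) + 10152 \left(- \frac{1}{12025}\right)) = - (- \frac{10343}{10341} - \frac{10152}{12025}) = \left(-1\right) \left(- \frac{229356407}{124350525}\right) = \frac{229356407}{124350525} \approx 1.8444$)
$J = - \frac{229356407}{124350525}$ ($J = \left(-1\right) \frac{229356407}{124350525} = - \frac{229356407}{124350525} \approx -1.8444$)
$\sqrt{\left(-15079 + J\right) + \left(\left(10652 + 6219\right) - -25118\right)} = \sqrt{\left(-15079 - \frac{229356407}{124350525}\right) + \left(\left(10652 + 6219\right) - -25118\right)} = \sqrt{- \frac{1875310922882}{124350525} + \left(16871 + 25118\right)} = \sqrt{- \frac{1875310922882}{124350525} + 41989} = \sqrt{\frac{3346043271343}{124350525}} = \frac{\sqrt{1849254388729864467}}{8290035}$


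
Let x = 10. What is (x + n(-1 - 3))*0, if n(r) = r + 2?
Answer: 0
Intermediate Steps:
n(r) = 2 + r
(x + n(-1 - 3))*0 = (10 + (2 + (-1 - 3)))*0 = (10 + (2 - 4))*0 = (10 - 2)*0 = 8*0 = 0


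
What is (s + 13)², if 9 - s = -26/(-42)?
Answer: 201601/441 ≈ 457.15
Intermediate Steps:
s = 176/21 (s = 9 - (-26)/(-42) = 9 - (-26)*(-1)/42 = 9 - 1*13/21 = 9 - 13/21 = 176/21 ≈ 8.3810)
(s + 13)² = (176/21 + 13)² = (449/21)² = 201601/441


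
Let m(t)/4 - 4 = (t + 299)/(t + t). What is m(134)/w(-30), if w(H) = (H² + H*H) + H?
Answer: 301/23718 ≈ 0.012691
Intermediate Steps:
w(H) = H + 2*H² (w(H) = (H² + H²) + H = 2*H² + H = H + 2*H²)
m(t) = 16 + 2*(299 + t)/t (m(t) = 16 + 4*((t + 299)/(t + t)) = 16 + 4*((299 + t)/((2*t))) = 16 + 4*((299 + t)*(1/(2*t))) = 16 + 4*((299 + t)/(2*t)) = 16 + 2*(299 + t)/t)
m(134)/w(-30) = (18 + 598/134)/((-30*(1 + 2*(-30)))) = (18 + 598*(1/134))/((-30*(1 - 60))) = (18 + 299/67)/((-30*(-59))) = (1505/67)/1770 = (1505/67)*(1/1770) = 301/23718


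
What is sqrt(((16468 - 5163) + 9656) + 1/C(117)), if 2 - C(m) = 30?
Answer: sqrt(4108349)/14 ≈ 144.78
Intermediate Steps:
C(m) = -28 (C(m) = 2 - 1*30 = 2 - 30 = -28)
sqrt(((16468 - 5163) + 9656) + 1/C(117)) = sqrt(((16468 - 5163) + 9656) + 1/(-28)) = sqrt((11305 + 9656) - 1/28) = sqrt(20961 - 1/28) = sqrt(586907/28) = sqrt(4108349)/14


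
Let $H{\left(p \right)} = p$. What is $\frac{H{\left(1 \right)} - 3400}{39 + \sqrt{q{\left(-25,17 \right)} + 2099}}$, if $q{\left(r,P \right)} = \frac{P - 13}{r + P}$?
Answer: $\frac{8034}{35} - \frac{103 \sqrt{8394}}{35} \approx -40.078$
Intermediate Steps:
$q{\left(r,P \right)} = \frac{-13 + P}{P + r}$
$\frac{H{\left(1 \right)} - 3400}{39 + \sqrt{q{\left(-25,17 \right)} + 2099}} = \frac{1 - 3400}{39 + \sqrt{\frac{-13 + 17}{17 - 25} + 2099}} = - \frac{3399}{39 + \sqrt{\frac{1}{-8} \cdot 4 + 2099}} = - \frac{3399}{39 + \sqrt{\left(- \frac{1}{8}\right) 4 + 2099}} = - \frac{3399}{39 + \sqrt{- \frac{1}{2} + 2099}} = - \frac{3399}{39 + \sqrt{\frac{4197}{2}}} = - \frac{3399}{39 + \frac{\sqrt{8394}}{2}}$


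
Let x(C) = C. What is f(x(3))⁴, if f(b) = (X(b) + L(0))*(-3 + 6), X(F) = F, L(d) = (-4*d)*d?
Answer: 6561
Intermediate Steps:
L(d) = -4*d²
f(b) = 3*b (f(b) = (b - 4*0²)*(-3 + 6) = (b - 4*0)*3 = (b + 0)*3 = b*3 = 3*b)
f(x(3))⁴ = (3*3)⁴ = 9⁴ = 6561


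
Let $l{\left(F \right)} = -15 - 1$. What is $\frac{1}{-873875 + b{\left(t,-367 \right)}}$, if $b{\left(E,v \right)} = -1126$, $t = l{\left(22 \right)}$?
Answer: $- \frac{1}{875001} \approx -1.1429 \cdot 10^{-6}$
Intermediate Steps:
$l{\left(F \right)} = -16$ ($l{\left(F \right)} = -15 - 1 = -16$)
$t = -16$
$\frac{1}{-873875 + b{\left(t,-367 \right)}} = \frac{1}{-873875 - 1126} = \frac{1}{-875001} = - \frac{1}{875001}$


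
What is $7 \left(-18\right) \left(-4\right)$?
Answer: $504$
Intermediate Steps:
$7 \left(-18\right) \left(-4\right) = \left(-126\right) \left(-4\right) = 504$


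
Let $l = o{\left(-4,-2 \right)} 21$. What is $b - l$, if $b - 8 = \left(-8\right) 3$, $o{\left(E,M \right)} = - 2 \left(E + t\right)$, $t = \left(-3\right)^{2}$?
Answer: $194$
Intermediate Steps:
$t = 9$
$o{\left(E,M \right)} = -18 - 2 E$ ($o{\left(E,M \right)} = - 2 \left(E + 9\right) = - 2 \left(9 + E\right) = -18 - 2 E$)
$b = -16$ ($b = 8 - 24 = -16$)
$l = -210$ ($l = \left(-18 - -8\right) 21 = \left(-18 + 8\right) 21 = \left(-10\right) 21 = -210$)
$b - l = -16 - -210 = -16 + 210 = 194$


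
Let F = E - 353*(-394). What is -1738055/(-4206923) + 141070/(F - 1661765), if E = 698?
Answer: 410364602313/1280574740431 ≈ 0.32045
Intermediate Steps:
F = 139780 (F = 698 - 353*(-394) = 698 + 139082 = 139780)
-1738055/(-4206923) + 141070/(F - 1661765) = -1738055/(-4206923) + 141070/(139780 - 1661765) = -1738055*(-1/4206923) + 141070/(-1521985) = 1738055/4206923 + 141070*(-1/1521985) = 1738055/4206923 - 28214/304397 = 410364602313/1280574740431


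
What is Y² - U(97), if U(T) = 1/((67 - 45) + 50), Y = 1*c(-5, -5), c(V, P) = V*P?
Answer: 44999/72 ≈ 624.99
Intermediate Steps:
c(V, P) = P*V
Y = 25 (Y = 1*(-5*(-5)) = 1*25 = 25)
U(T) = 1/72 (U(T) = 1/(22 + 50) = 1/72)
Y² - U(97) = 25² - 1*1/72 = 625 - 1/72 = 44999/72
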